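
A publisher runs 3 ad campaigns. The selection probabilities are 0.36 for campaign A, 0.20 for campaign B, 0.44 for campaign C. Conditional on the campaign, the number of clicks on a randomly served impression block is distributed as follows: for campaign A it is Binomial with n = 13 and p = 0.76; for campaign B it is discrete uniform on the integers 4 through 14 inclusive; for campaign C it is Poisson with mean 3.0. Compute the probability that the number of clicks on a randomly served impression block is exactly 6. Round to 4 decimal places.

Conditional on each campaign, P(X = 6): A: 0.0151662; B: 0.0909091; C: 0.0504094.
By total probability, P(X = 6) = 0.36·0.0151662 + 0.2·0.0909091 + 0.44·0.0504094 = 0.0458218.

0.0458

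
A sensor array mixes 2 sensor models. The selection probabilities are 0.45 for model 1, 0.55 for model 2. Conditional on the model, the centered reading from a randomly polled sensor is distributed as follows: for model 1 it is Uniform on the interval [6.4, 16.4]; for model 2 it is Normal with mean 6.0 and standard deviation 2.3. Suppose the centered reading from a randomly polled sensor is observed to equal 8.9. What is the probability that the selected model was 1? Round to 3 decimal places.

Likelihoods f(8.9 | ·): 1: 0.1; 2: 0.0783363.
Posterior ∝ prior × likelihood. Numerator for 1: 0.45·0.1 = 0.045.
Normalizing constant: 0.45·0.1 + 0.55·0.0783363 = 0.088085.
P(1 | observation) = 0.045 / 0.088085 = 0.51087.

0.511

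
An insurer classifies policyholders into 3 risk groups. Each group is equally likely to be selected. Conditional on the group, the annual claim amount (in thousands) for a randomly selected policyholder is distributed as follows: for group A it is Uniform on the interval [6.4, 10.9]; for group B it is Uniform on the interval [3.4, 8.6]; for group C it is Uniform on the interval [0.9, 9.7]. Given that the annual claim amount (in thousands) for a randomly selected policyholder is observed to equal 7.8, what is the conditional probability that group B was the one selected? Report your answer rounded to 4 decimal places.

0.3641

Likelihoods f(7.8 | ·): A: 0.222222; B: 0.192308; C: 0.113636.
Posterior ∝ prior × likelihood. Numerator for B: 0.333333·0.192308 = 0.0641026.
Normalizing constant: 0.333333·0.222222 + 0.333333·0.192308 + 0.333333·0.113636 = 0.176055.
P(B | observation) = 0.0641026 / 0.176055 = 0.364104.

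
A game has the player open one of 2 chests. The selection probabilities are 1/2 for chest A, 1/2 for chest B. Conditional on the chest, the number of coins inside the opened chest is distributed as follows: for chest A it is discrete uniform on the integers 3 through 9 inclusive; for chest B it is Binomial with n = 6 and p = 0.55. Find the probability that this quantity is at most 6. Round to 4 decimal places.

0.7857

Conditional on each chest, P(X ≤ 6): A: 0.571429; B: 1.
By total probability, P(X ≤ 6) = 0.5·0.571429 + 0.5·1 = 0.785714.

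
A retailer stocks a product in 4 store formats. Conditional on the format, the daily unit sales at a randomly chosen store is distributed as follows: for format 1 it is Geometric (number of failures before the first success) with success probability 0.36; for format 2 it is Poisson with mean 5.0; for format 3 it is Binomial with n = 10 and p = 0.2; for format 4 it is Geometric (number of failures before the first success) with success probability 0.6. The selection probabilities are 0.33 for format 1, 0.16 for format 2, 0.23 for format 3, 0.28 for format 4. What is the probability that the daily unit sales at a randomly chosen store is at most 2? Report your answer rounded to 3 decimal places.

Conditional on each format, P(X ≤ 2): 1: 0.737856; 2: 0.124652; 3: 0.6778; 4: 0.936.
By total probability, P(X ≤ 2) = 0.33·0.737856 + 0.16·0.124652 + 0.23·0.6778 + 0.28·0.936 = 0.681411.

0.681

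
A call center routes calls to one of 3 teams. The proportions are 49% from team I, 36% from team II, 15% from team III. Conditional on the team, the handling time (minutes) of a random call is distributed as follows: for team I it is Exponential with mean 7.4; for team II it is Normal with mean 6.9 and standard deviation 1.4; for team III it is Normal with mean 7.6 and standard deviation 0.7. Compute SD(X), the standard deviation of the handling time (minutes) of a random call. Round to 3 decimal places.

5.262

Per component, I: μ=7.4, E[X²]=109.52; II: μ=6.9, E[X²]=49.57; III: μ=7.6, E[X²]=58.25.
E[X] = 0.49·7.4 + 0.36·6.9 + 0.15·7.6 = 7.25.
E[X²] = 0.49·109.52 + 0.36·49.57 + 0.15·58.25 = 80.2475.
Var(X) = E[X²] − (E[X])² = 80.2475 − 52.5625 = 27.685.
SD(X) = √27.685 = 5.26165.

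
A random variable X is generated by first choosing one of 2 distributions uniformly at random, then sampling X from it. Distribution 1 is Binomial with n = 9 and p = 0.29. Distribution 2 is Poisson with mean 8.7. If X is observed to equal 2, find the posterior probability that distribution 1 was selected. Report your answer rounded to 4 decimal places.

Likelihoods P(X=2 | ·): 1: 0.275364; 2: 0.00630444.
Posterior ∝ prior × likelihood. Numerator for 1: 0.5·0.275364 = 0.137682.
Normalizing constant: 0.5·0.275364 + 0.5·0.00630444 = 0.140834.
P(1 | observation) = 0.137682 / 0.140834 = 0.977618.

0.9776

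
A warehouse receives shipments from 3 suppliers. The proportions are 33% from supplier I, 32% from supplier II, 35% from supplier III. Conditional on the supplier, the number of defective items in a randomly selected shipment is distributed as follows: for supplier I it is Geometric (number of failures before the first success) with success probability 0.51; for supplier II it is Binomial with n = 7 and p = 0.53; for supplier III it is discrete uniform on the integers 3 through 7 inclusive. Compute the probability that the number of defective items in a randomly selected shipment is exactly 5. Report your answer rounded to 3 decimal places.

Conditional on each supplier, P(X = 5): I: 0.0144062; II: 0.193997; III: 0.2.
By total probability, P(X = 5) = 0.33·0.0144062 + 0.32·0.193997 + 0.35·0.2 = 0.136833.

0.137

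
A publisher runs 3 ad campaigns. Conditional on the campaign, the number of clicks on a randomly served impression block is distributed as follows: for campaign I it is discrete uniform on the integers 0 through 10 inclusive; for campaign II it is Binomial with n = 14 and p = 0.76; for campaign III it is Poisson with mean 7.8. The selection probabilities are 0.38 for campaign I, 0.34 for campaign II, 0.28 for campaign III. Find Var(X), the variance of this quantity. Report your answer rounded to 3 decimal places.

Per component, I: μ=5, E[X²]=35; II: μ=10.64, E[X²]=115.763; III: μ=7.8, E[X²]=68.64.
E[X] = 0.38·5 + 0.34·10.64 + 0.28·7.8 = 7.7016.
E[X²] = 0.38·35 + 0.34·115.763 + 0.28·68.64 = 71.8787.
Var(X) = E[X²] − (E[X])² = 71.8787 − 59.3146 = 12.564.

12.564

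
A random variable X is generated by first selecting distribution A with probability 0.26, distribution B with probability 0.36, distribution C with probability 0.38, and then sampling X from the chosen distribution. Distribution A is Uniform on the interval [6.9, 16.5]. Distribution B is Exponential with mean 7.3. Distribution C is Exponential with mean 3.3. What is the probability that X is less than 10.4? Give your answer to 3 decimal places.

0.732

Conditional on each component, P(X < 10.4): A: 0.364583; B: 0.759409; C: 0.957213.
By total probability, P(X < 10.4) = 0.26·0.364583 + 0.36·0.759409 + 0.38·0.957213 = 0.73192.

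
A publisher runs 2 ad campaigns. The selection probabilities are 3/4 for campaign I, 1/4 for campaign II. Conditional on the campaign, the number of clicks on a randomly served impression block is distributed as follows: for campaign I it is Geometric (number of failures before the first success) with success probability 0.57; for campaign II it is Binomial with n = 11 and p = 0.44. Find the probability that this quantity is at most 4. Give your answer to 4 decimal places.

0.8449

Conditional on each campaign, P(X ≤ 4): I: 0.985299; II: 0.423609.
By total probability, P(X ≤ 4) = 0.75·0.985299 + 0.25·0.423609 = 0.844877.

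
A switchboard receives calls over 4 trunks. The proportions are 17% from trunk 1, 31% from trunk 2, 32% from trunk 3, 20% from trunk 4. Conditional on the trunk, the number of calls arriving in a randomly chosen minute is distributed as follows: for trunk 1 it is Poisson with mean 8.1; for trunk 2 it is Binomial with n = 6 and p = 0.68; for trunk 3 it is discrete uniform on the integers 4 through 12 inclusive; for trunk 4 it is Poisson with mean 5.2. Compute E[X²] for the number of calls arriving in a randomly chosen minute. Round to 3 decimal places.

47.157

For each component E[X²] = Var + (mean)², giving 1: 73.71; 2: 17.952; 3: 70.6667; 4: 32.24.
Overall E[X²] = 0.17·73.71 + 0.31·17.952 + 0.32·70.6667 + 0.2·32.24 = 47.1572.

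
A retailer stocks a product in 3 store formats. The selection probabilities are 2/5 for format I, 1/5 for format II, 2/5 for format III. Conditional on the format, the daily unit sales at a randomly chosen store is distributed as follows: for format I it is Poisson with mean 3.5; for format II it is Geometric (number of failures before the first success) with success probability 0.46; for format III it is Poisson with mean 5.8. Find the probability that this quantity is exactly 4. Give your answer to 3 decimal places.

Conditional on each format, P(X = 4): I: 0.188812; II: 0.0391141; III: 0.142755.
By total probability, P(X = 4) = 0.4·0.188812 + 0.2·0.0391141 + 0.4·0.142755 = 0.14045.

0.140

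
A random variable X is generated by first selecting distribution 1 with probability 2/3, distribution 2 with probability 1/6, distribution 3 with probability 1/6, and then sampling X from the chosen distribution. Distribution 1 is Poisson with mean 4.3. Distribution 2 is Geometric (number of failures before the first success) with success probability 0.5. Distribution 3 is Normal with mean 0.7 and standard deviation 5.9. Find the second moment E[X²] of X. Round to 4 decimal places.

21.5767

For each component E[X²] = Var + (mean)², giving 1: 22.79; 2: 3; 3: 35.3.
Overall E[X²] = 0.666667·22.79 + 0.166667·3 + 0.166667·35.3 = 21.5767.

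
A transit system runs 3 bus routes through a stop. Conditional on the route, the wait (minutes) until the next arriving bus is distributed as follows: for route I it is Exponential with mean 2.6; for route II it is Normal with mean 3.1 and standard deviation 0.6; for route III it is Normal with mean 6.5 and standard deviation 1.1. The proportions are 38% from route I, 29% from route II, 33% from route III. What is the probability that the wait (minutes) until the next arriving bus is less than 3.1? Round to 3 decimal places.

0.410

Conditional on each route, P(X < 3.1): I: 0.69648; II: 0.5; III: 0.000997724.
By total probability, P(X < 3.1) = 0.38·0.69648 + 0.29·0.5 + 0.33·0.000997724 = 0.409992.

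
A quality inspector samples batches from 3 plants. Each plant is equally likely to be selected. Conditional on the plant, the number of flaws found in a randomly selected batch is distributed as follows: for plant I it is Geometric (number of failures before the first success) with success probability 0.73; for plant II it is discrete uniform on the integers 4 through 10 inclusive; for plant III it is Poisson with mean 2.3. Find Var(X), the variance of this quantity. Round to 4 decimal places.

Per component, I: μ=0.369863, E[X²]=0.64346; II: μ=7, E[X²]=53; III: μ=2.3, E[X²]=7.59.
E[X] = 0.333333·0.369863 + 0.333333·7 + 0.333333·2.3 = 3.22329.
E[X²] = 0.333333·0.64346 + 0.333333·53 + 0.333333·7.59 = 20.4112.
Var(X) = E[X²] − (E[X])² = 20.4112 − 10.3896 = 10.0216.

10.0216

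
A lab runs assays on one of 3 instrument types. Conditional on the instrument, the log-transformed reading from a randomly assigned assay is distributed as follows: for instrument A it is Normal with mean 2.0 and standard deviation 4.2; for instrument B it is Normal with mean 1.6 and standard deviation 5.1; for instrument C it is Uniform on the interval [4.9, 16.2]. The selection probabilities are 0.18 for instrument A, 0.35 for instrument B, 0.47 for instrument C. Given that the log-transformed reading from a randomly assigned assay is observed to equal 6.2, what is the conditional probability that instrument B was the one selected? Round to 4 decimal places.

0.2597

Likelihoods f(6.2 | ·): A: 0.0576121; B: 0.0520815; C: 0.0884956.
Posterior ∝ prior × likelihood. Numerator for B: 0.35·0.0520815 = 0.0182285.
Normalizing constant: 0.18·0.0576121 + 0.35·0.0520815 + 0.47·0.0884956 = 0.0701916.
P(B | observation) = 0.0182285 / 0.0701916 = 0.259697.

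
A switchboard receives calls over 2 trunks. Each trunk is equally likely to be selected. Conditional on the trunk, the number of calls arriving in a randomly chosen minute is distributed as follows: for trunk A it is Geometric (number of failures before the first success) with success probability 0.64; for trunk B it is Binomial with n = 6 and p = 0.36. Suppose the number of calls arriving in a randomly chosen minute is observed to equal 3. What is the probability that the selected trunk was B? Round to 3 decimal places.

0.891

Likelihoods P(X=3 | ·): A: 0.0298598; B: 0.244612.
Posterior ∝ prior × likelihood. Numerator for B: 0.5·0.244612 = 0.122306.
Normalizing constant: 0.5·0.0298598 + 0.5·0.244612 = 0.137236.
P(B | observation) = 0.122306 / 0.137236 = 0.89121.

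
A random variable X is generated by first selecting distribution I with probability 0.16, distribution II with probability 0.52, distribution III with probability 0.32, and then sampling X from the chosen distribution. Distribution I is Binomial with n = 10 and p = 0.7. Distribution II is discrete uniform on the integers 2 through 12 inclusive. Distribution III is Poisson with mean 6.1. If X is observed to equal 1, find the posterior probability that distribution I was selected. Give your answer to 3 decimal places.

Likelihoods P(X=1 | ·): I: 0.000137781; II: 0; III: 0.0136815.
Posterior ∝ prior × likelihood. Numerator for I: 0.16·0.000137781 = 2.2045e-05.
Normalizing constant: 0.16·0.000137781 + 0.52·0 + 0.32·0.0136815 = 0.00440012.
P(I | observation) = 2.2045e-05 / 0.00440012 = 0.00501008.

0.005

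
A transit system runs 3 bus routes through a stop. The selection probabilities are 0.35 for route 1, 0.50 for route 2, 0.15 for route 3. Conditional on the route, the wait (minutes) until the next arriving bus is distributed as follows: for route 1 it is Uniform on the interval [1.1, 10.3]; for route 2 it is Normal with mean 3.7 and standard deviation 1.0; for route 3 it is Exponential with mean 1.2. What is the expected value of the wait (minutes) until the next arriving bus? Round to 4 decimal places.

Component means — 1: 5.7; 2: 3.7; 3: 1.2.
E[X] = 0.35·5.7 + 0.5·3.7 + 0.15·1.2 = 4.025.

4.0250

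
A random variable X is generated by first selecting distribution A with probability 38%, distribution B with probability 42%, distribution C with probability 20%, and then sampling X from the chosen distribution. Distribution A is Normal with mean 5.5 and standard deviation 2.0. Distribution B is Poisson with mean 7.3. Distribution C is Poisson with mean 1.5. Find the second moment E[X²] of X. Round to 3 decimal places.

For each component E[X²] = Var + (mean)², giving A: 34.25; B: 60.59; C: 3.75.
Overall E[X²] = 0.38·34.25 + 0.42·60.59 + 0.2·3.75 = 39.2128.

39.213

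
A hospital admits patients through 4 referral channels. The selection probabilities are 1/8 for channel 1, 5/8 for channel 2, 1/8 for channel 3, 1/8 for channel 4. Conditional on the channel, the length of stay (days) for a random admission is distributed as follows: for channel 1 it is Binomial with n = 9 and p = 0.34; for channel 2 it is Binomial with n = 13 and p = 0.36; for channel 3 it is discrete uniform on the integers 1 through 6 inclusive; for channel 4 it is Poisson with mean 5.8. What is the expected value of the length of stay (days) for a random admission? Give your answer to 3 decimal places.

Component means — 1: 3.06; 2: 4.68; 3: 3.5; 4: 5.8.
E[X] = 0.125·3.06 + 0.625·4.68 + 0.125·3.5 + 0.125·5.8 = 4.47.

4.470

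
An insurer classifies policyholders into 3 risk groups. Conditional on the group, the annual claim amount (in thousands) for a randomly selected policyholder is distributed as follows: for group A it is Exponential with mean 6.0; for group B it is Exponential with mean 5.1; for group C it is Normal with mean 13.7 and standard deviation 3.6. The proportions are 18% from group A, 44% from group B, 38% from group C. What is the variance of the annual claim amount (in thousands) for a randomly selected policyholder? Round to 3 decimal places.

39.335

Per component, A: μ=6, E[X²]=72; B: μ=5.1, E[X²]=52.02; C: μ=13.7, E[X²]=200.65.
E[X] = 0.18·6 + 0.44·5.1 + 0.38·13.7 = 8.53.
E[X²] = 0.18·72 + 0.44·52.02 + 0.38·200.65 = 112.096.
Var(X) = E[X²] − (E[X])² = 112.096 − 72.7609 = 39.3349.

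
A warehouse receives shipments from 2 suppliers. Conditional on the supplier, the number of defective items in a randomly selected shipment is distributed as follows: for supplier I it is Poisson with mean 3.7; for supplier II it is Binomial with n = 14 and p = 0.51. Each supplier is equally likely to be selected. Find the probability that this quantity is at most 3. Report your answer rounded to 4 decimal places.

0.2591

Conditional on each supplier, P(X ≤ 3): I: 0.494153; II: 0.0241294.
By total probability, P(X ≤ 3) = 0.5·0.494153 + 0.5·0.0241294 = 0.259141.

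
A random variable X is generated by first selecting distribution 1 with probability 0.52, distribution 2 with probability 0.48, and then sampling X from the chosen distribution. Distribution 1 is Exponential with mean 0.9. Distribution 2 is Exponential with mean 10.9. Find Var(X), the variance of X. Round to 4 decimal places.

Per component, 1: μ=0.9, E[X²]=1.62; 2: μ=10.9, E[X²]=237.62.
E[X] = 0.52·0.9 + 0.48·10.9 = 5.7.
E[X²] = 0.52·1.62 + 0.48·237.62 = 114.9.
Var(X) = E[X²] − (E[X])² = 114.9 − 32.49 = 82.41.

82.4100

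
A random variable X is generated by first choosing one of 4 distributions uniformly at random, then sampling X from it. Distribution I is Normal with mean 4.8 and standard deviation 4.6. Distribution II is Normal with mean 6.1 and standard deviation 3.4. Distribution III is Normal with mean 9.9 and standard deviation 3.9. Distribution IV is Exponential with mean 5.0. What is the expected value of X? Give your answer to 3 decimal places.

Component means — I: 4.8; II: 6.1; III: 9.9; IV: 5.
E[X] = 0.25·4.8 + 0.25·6.1 + 0.25·9.9 + 0.25·5 = 6.45.

6.450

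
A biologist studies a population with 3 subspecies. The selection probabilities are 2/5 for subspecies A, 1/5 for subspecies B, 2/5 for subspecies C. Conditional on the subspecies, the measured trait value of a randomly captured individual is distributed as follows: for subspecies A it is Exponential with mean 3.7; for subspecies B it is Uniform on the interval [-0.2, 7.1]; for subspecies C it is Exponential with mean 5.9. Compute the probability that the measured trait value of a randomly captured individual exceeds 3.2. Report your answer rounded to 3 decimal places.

0.508

Conditional on each subspecies, P(X > 3.2): A: 0.421108; B: 0.534247; C: 0.581367.
By total probability, P(X > 3.2) = 0.4·0.421108 + 0.2·0.534247 + 0.4·0.581367 = 0.50784.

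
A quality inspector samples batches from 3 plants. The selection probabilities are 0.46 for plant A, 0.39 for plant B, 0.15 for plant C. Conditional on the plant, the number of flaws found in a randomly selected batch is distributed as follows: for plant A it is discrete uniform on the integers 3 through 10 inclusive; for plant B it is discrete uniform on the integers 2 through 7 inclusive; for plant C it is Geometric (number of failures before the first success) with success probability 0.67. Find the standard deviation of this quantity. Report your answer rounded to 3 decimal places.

2.795

Per component, A: μ=6.5, E[X²]=47.5; B: μ=4.5, E[X²]=23.1667; C: μ=0.492537, E[X²]=0.977723.
E[X] = 0.46·6.5 + 0.39·4.5 + 0.15·0.492537 = 4.81888.
E[X²] = 0.46·47.5 + 0.39·23.1667 + 0.15·0.977723 = 31.0317.
Var(X) = E[X²] − (E[X])² = 31.0317 − 23.2216 = 7.81005.
SD(X) = √7.81005 = 2.79465.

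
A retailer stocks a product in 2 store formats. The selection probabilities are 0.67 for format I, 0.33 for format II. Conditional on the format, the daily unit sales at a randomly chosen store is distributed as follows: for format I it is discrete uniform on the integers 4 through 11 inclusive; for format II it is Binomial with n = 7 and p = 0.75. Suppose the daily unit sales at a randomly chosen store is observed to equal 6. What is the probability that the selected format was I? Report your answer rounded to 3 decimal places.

0.449

Likelihoods P(X=6 | ·): I: 0.125; II: 0.311462.
Posterior ∝ prior × likelihood. Numerator for I: 0.67·0.125 = 0.08375.
Normalizing constant: 0.67·0.125 + 0.33·0.311462 = 0.186533.
P(I | observation) = 0.08375 / 0.186533 = 0.448983.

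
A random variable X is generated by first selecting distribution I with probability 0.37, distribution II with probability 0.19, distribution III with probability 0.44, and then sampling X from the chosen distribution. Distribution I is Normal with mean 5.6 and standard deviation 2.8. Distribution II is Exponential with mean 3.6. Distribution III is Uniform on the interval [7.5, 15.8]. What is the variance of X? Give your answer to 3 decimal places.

Per component, I: μ=5.6, E[X²]=39.2; II: μ=3.6, E[X²]=25.92; III: μ=11.65, E[X²]=141.463.
E[X] = 0.37·5.6 + 0.19·3.6 + 0.44·11.65 = 7.882.
E[X²] = 0.37·39.2 + 0.19·25.92 + 0.44·141.463 = 81.6727.
Var(X) = E[X²] − (E[X])² = 81.6727 − 62.1259 = 19.5467.

19.547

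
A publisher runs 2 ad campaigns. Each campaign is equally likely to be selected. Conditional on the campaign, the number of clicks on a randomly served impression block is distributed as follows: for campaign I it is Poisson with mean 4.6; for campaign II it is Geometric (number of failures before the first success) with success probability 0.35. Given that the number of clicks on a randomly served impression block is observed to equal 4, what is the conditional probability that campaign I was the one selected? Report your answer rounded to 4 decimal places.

Likelihoods P(X=4 | ·): I: 0.187528; II: 0.0624772.
Posterior ∝ prior × likelihood. Numerator for I: 0.5·0.187528 = 0.0937639.
Normalizing constant: 0.5·0.187528 + 0.5·0.0624772 = 0.125002.
P(I | observation) = 0.0937639 / 0.125002 = 0.750096.

0.7501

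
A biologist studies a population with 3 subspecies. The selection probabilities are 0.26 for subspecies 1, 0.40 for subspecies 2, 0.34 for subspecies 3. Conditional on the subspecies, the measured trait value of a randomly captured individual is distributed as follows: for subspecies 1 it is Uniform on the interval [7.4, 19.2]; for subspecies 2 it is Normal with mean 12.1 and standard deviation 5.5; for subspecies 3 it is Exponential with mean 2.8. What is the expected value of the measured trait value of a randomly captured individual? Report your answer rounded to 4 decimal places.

Component means — 1: 13.3; 2: 12.1; 3: 2.8.
E[X] = 0.26·13.3 + 0.4·12.1 + 0.34·2.8 = 9.25.

9.2500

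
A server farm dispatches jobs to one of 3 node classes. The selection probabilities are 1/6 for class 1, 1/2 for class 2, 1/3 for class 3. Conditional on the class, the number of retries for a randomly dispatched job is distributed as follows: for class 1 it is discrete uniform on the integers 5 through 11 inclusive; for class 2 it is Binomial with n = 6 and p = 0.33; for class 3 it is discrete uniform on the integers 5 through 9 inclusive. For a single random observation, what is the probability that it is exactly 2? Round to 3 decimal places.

0.165

Conditional on each class, P(X = 2): 1: 0; 2: 0.329169; 3: 0.
By total probability, P(X = 2) = 0.166667·0 + 0.5·0.329169 + 0.333333·0 = 0.164584.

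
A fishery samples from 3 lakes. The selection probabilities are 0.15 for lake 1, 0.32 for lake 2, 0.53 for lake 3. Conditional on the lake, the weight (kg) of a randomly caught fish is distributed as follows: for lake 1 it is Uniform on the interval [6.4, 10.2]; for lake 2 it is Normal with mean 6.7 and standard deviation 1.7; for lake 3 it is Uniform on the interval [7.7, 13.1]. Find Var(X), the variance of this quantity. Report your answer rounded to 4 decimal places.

5.1885

Per component, 1: μ=8.3, E[X²]=70.0933; 2: μ=6.7, E[X²]=47.78; 3: μ=10.4, E[X²]=110.59.
E[X] = 0.15·8.3 + 0.32·6.7 + 0.53·10.4 = 8.901.
E[X²] = 0.15·70.0933 + 0.32·47.78 + 0.53·110.59 = 84.4163.
Var(X) = E[X²] − (E[X])² = 84.4163 − 79.2278 = 5.1885.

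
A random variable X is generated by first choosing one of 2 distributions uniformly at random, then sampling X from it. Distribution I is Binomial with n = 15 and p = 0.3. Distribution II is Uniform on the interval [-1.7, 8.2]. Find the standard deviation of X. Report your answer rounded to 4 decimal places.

2.4595

Per component, I: μ=4.5, E[X²]=23.4; II: μ=3.25, E[X²]=18.73.
E[X] = 0.5·4.5 + 0.5·3.25 = 3.875.
E[X²] = 0.5·23.4 + 0.5·18.73 = 21.065.
Var(X) = E[X²] − (E[X])² = 21.065 − 15.0156 = 6.04937.
SD(X) = √6.04937 = 2.45955.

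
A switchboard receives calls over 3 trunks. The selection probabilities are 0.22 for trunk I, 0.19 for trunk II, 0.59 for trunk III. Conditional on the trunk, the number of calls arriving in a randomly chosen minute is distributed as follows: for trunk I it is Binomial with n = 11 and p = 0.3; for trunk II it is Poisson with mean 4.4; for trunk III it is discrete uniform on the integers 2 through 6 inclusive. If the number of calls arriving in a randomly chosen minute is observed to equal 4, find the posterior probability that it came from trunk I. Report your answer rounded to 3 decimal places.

0.239

Likelihoods P(X=4 | ·): I: 0.220133; II: 0.191736; III: 0.2.
Posterior ∝ prior × likelihood. Numerator for I: 0.22·0.220133 = 0.0484293.
Normalizing constant: 0.22·0.220133 + 0.19·0.191736 + 0.59·0.2 = 0.202859.
P(I | observation) = 0.0484293 / 0.202859 = 0.238734.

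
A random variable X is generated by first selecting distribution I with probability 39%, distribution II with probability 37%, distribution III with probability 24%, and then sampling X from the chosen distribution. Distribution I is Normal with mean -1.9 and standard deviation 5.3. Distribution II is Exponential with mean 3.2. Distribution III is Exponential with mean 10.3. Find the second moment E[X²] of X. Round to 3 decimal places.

For each component E[X²] = Var + (mean)², giving I: 31.7; II: 20.48; III: 212.18.
Overall E[X²] = 0.39·31.7 + 0.37·20.48 + 0.24·212.18 = 70.8638.

70.864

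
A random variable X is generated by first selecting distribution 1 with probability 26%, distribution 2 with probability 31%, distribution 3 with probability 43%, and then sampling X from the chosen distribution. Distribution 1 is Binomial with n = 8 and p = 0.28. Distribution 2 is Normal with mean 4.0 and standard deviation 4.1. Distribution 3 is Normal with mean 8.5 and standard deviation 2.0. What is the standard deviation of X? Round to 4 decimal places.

Per component, 1: μ=2.24, E[X²]=6.6304; 2: μ=4, E[X²]=32.81; 3: μ=8.5, E[X²]=76.25.
E[X] = 0.26·2.24 + 0.31·4 + 0.43·8.5 = 5.4774.
E[X²] = 0.26·6.6304 + 0.31·32.81 + 0.43·76.25 = 44.6825.
Var(X) = E[X²] − (E[X])² = 44.6825 − 30.0019 = 14.6806.
SD(X) = √14.6806 = 3.83153.

3.8315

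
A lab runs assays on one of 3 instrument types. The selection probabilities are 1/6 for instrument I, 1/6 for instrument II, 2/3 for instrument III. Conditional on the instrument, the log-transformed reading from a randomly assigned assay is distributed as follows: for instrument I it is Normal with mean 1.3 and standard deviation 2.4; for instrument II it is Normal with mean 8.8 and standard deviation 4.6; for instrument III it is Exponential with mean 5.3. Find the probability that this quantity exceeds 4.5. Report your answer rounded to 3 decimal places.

0.438

Conditional on each instrument, P(X > 4.5): I: 0.0912112; II: 0.82505; III: 0.427818.
By total probability, P(X > 4.5) = 0.166667·0.0912112 + 0.166667·0.82505 + 0.666667·0.427818 = 0.437922.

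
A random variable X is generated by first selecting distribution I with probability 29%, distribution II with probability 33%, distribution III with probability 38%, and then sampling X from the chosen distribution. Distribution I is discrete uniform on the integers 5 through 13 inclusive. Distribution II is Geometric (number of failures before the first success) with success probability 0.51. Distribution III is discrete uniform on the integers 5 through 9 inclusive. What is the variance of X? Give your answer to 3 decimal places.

14.514

Per component, I: μ=9, E[X²]=87.6667; II: μ=0.960784, E[X²]=2.807; III: μ=7, E[X²]=51.
E[X] = 0.29·9 + 0.33·0.960784 + 0.38·7 = 5.58706.
E[X²] = 0.29·87.6667 + 0.33·2.807 + 0.38·51 = 45.7296.
Var(X) = E[X²] − (E[X])² = 45.7296 − 31.2152 = 14.5144.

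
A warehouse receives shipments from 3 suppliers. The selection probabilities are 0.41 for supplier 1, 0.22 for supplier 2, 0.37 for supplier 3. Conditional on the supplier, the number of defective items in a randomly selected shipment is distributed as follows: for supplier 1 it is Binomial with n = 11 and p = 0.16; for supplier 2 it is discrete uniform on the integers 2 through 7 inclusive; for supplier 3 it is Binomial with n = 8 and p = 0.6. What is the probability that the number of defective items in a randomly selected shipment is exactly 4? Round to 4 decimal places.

Conditional on each supplier, P(X = 4): 1: 0.0638188; 2: 0.166667; 3: 0.232243.
By total probability, P(X = 4) = 0.41·0.0638188 + 0.22·0.166667 + 0.37·0.232243 = 0.148762.

0.1488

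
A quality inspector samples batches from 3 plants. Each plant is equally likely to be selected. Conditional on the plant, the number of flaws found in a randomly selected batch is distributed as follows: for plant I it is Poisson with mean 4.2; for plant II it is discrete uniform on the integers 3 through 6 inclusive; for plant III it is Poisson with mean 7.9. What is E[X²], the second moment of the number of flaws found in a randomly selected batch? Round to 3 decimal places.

37.883

For each component E[X²] = Var + (mean)², giving I: 21.84; II: 21.5; III: 70.31.
Overall E[X²] = 0.333333·21.84 + 0.333333·21.5 + 0.333333·70.31 = 37.8833.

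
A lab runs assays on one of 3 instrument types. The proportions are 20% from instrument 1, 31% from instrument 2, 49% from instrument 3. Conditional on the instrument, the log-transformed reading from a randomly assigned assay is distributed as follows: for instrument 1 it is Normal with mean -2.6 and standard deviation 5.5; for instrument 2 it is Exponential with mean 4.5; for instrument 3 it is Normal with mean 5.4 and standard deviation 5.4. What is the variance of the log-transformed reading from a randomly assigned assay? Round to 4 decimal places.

36.1364

Per component, 1: μ=-2.6, E[X²]=37.01; 2: μ=4.5, E[X²]=40.5; 3: μ=5.4, E[X²]=58.32.
E[X] = 0.2·-2.6 + 0.31·4.5 + 0.49·5.4 = 3.521.
E[X²] = 0.2·37.01 + 0.31·40.5 + 0.49·58.32 = 48.5338.
Var(X) = E[X²] − (E[X])² = 48.5338 − 12.3974 = 36.1364.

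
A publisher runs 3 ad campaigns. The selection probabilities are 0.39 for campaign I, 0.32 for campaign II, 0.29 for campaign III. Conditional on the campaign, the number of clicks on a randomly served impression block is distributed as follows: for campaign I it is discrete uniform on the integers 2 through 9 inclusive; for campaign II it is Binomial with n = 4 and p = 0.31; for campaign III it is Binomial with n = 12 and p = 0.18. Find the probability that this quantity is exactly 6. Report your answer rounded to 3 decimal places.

0.052

Conditional on each campaign, P(X = 6): I: 0.125; II: 0; III: 0.00955411.
By total probability, P(X = 6) = 0.39·0.125 + 0.32·0 + 0.29·0.00955411 = 0.0515207.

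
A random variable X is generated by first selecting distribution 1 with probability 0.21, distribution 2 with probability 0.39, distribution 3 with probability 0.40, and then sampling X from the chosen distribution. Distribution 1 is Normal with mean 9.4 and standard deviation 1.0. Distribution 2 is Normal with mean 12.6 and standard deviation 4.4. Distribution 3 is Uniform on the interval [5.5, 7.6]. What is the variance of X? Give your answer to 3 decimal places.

15.138

Per component, 1: μ=9.4, E[X²]=89.36; 2: μ=12.6, E[X²]=178.12; 3: μ=6.55, E[X²]=43.27.
E[X] = 0.21·9.4 + 0.39·12.6 + 0.4·6.55 = 9.508.
E[X²] = 0.21·89.36 + 0.39·178.12 + 0.4·43.27 = 105.54.
Var(X) = E[X²] − (E[X])² = 105.54 − 90.4021 = 15.1383.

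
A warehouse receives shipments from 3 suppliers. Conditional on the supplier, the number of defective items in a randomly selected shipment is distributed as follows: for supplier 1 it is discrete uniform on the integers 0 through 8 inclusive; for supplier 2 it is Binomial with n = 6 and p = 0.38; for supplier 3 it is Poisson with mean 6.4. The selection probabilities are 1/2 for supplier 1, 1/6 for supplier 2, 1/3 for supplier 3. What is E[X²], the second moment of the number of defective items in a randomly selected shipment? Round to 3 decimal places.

28.222

For each component E[X²] = Var + (mean)², giving 1: 22.6667; 2: 6.612; 3: 47.36.
Overall E[X²] = 0.5·22.6667 + 0.166667·6.612 + 0.333333·47.36 = 28.222.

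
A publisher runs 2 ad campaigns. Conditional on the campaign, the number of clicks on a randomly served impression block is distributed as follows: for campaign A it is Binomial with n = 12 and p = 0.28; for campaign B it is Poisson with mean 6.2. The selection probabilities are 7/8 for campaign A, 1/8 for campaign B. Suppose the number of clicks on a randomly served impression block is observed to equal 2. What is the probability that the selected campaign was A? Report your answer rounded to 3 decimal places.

Likelihoods P(X=2 | ·): A: 0.193725; B: 0.0390057.
Posterior ∝ prior × likelihood. Numerator for A: 0.875·0.193725 = 0.169509.
Normalizing constant: 0.875·0.193725 + 0.125·0.0390057 = 0.174385.
P(A | observation) = 0.169509 / 0.174385 = 0.972041.

0.972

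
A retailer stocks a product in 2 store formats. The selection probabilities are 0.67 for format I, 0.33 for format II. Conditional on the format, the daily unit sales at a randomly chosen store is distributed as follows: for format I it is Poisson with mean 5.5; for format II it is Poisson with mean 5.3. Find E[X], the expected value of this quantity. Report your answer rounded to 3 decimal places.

5.434

Component means — I: 5.5; II: 5.3.
E[X] = 0.67·5.5 + 0.33·5.3 = 5.434.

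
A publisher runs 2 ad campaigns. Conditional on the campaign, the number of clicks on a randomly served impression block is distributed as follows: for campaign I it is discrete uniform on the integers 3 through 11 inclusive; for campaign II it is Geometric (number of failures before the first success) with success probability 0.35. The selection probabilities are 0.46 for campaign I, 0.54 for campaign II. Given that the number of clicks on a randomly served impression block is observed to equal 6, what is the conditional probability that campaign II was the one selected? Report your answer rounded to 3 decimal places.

Likelihoods P(X=6 | ·): I: 0.111111; II: 0.0263966.
Posterior ∝ prior × likelihood. Numerator for II: 0.54·0.0263966 = 0.0142542.
Normalizing constant: 0.46·0.111111 + 0.54·0.0263966 = 0.0653653.
P(II | observation) = 0.0142542 / 0.0653653 = 0.218069.

0.218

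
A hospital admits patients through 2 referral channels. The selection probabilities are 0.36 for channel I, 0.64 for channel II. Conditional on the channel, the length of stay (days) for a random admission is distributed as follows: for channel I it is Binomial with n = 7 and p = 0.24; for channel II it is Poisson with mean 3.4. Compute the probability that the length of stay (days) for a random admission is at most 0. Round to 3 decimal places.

Conditional on each channel, P(X ≤ 0): I: 0.146452; II: 0.0333733.
By total probability, P(X ≤ 0) = 0.36·0.146452 + 0.64·0.0333733 = 0.0740816.

0.074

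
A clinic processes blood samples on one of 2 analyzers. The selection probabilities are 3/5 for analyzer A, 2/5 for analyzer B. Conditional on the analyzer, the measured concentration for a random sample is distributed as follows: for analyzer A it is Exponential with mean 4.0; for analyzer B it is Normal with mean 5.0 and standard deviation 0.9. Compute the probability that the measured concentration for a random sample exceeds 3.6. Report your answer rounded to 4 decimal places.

Conditional on each analyzer, P(X > 3.6): A: 0.40657; B: 0.940093.
By total probability, P(X > 3.6) = 0.6·0.40657 + 0.4·0.940093 = 0.619979.

0.6200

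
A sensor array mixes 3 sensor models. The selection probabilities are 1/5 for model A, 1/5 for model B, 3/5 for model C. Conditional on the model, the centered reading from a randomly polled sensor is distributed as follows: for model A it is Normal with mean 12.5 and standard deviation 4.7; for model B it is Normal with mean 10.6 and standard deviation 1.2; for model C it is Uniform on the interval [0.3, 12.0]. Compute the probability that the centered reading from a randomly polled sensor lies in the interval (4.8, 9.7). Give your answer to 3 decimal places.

0.342

Conditional on each model, P(4.8 < X < 9.7): A: 0.224993; B: 0.226627; C: 0.418803.
By total probability, P(4.8 < X < 9.7) = 0.2·0.224993 + 0.2·0.226627 + 0.6·0.418803 = 0.341606.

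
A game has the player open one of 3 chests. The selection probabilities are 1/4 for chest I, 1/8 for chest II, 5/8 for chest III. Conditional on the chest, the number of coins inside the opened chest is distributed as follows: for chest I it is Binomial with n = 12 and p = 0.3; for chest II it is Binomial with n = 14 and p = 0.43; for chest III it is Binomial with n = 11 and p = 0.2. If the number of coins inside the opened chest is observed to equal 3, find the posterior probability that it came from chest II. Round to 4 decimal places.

0.0363

Likelihoods P(X=3 | ·): I: 0.2397; II: 0.0597214; III: 0.221459.
Posterior ∝ prior × likelihood. Numerator for II: 0.125·0.0597214 = 0.00746518.
Normalizing constant: 0.25·0.2397 + 0.125·0.0597214 + 0.625·0.221459 = 0.205802.
P(II | observation) = 0.00746518 / 0.205802 = 0.0362735.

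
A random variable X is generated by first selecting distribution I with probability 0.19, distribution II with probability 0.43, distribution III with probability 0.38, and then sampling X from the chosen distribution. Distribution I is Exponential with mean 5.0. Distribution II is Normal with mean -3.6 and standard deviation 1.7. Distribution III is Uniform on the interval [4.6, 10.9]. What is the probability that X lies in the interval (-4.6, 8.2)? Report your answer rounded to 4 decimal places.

0.6807

Conditional on each component, P(-4.6 < X < 8.2): I: 0.80602; II: 0.721813; III: 0.571429.
By total probability, P(-4.6 < X < 8.2) = 0.19·0.80602 + 0.43·0.721813 + 0.38·0.571429 = 0.680666.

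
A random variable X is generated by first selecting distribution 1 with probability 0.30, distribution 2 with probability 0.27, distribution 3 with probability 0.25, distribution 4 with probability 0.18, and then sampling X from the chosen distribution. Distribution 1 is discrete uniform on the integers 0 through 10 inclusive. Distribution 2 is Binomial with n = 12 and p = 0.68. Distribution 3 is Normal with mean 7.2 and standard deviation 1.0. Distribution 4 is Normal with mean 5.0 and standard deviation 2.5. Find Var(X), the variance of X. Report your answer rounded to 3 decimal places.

Per component, 1: μ=5, E[X²]=35; 2: μ=8.16, E[X²]=69.1968; 3: μ=7.2, E[X²]=52.84; 4: μ=5, E[X²]=31.25.
E[X] = 0.3·5 + 0.27·8.16 + 0.25·7.2 + 0.18·5 = 6.4032.
E[X²] = 0.3·35 + 0.27·69.1968 + 0.25·52.84 + 0.18·31.25 = 48.0181.
Var(X) = E[X²] − (E[X])² = 48.0181 − 41.001 = 7.01717.

7.017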